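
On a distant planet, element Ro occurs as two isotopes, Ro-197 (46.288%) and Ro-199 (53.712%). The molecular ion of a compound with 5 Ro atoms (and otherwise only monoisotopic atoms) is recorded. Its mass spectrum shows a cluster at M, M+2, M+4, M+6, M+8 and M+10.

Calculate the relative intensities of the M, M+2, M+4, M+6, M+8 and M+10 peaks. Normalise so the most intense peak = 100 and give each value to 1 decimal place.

6.4 : 37.1 : 86.2 : 100.0 : 58.0 : 13.5

The 5 Ro atoms are independent, so intensities follow the terms of (0.46288 + 0.53712)^5.
P(M) = 0.46288^5 = 0.021249
P(M+2) = 5 × 0.46288^4 × 0.53712^1 = 0.123286
P(M+4) = 10 × 0.46288^3 × 0.53712^2 = 0.286120
P(M+6) = 10 × 0.46288^2 × 0.53712^3 = 0.332010
P(M+8) = 5 × 0.46288^1 × 0.53712^4 = 0.192630
P(M+10) = 0.53712^5 = 0.044705
The M+6 peak is largest (0.332010); scaling to 100 gives 6.4 : 37.1 : 86.2 : 100.0 : 58.0 : 13.5.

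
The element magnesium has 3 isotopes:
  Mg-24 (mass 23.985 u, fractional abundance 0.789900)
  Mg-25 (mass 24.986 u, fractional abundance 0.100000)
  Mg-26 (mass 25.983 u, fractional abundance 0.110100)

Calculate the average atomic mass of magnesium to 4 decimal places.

24.3051 u

The abundance-weighted mean is 0.789900 × 23.985 + 0.100000 × 24.986 + 0.110100 × 25.983
= 18.94575 + 2.49860 + 2.86073 = 24.30508 u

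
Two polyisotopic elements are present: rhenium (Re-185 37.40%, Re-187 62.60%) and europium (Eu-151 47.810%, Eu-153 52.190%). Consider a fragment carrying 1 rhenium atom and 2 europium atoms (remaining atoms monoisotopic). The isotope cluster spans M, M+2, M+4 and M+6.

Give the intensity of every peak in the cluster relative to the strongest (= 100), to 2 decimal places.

20.64 : 79.59 : 100.00 : 41.16

Rhenium pattern (n=1): 0.3740 : 0.6260
Europium pattern (n=2): 0.22857961 : 0.49904078 : 0.27237961
Convolve the two distributions (both contribute in 2-u steps):
  M: 0.3740×0.22857961 = 0.085489
  M+2: 0.3740×0.49904078 + 0.6260×0.22857961 = 0.329732
  M+4: 0.3740×0.27237961 + 0.6260×0.49904078 = 0.414270
  M+6: 0.6260×0.27237961 = 0.170510
Scale to base peak (0.414270) = 100: 20.64 : 79.59 : 100.00 : 41.16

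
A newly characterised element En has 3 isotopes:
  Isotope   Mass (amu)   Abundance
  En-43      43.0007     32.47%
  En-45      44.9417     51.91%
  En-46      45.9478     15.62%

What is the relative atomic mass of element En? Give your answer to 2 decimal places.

44.47 amu

Average mass = Σ (abundance × isotope mass) = 0.3247 × 43.0007 + 0.5191 × 44.9417 + 0.1562 × 45.9478
= 13.96233 + 23.32924 + 7.17705 = 44.46862 amu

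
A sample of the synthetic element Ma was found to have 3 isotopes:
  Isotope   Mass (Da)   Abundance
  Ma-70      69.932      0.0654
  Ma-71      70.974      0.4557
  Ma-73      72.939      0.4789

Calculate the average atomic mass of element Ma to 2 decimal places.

71.85 Da

Average mass = Σ (abundance × isotope mass) = 0.0654 × 69.932 + 0.4557 × 70.974 + 0.4789 × 72.939
= 4.5736 + 32.3429 + 34.9305 = 71.8470 Da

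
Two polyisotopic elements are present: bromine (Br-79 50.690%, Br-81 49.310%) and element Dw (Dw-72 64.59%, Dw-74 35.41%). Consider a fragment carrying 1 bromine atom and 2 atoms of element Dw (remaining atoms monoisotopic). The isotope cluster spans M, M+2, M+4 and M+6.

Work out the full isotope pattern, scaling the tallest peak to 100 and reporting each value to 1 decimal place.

Bromine pattern (n=1): 0.5069 : 0.4931
Element Dw pattern (n=2): 0.41718681 : 0.45742638 : 0.12538681
Convolve the two distributions (both contribute in 2-u steps):
  M: 0.5069×0.41718681 = 0.211472
  M+2: 0.5069×0.45742638 + 0.4931×0.41718681 = 0.437584
  M+4: 0.5069×0.12538681 + 0.4931×0.45742638 = 0.289116
  M+6: 0.4931×0.12538681 = 0.061828
Scale to base peak (0.437584) = 100: 48.3 : 100.0 : 66.1 : 14.1

48.3 : 100.0 : 66.1 : 14.1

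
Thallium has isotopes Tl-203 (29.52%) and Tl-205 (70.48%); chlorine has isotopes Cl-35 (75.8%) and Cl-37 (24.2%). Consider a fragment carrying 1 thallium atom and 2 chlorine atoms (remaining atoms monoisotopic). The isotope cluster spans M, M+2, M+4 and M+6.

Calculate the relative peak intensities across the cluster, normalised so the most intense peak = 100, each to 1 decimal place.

33.0 : 100.0 : 53.7 : 8.0

Thallium pattern (n=1): 0.2952 : 0.7048
Chlorine pattern (n=2): 0.574564 : 0.366872 : 0.058564
Convolve the two distributions (both contribute in 2-u steps):
  M: 0.2952×0.574564 = 0.169611
  M+2: 0.2952×0.366872 + 0.7048×0.574564 = 0.513253
  M+4: 0.2952×0.058564 + 0.7048×0.366872 = 0.275859
  M+6: 0.7048×0.058564 = 0.041276
Scale to base peak (0.513253) = 100: 33.0 : 100.0 : 53.7 : 8.0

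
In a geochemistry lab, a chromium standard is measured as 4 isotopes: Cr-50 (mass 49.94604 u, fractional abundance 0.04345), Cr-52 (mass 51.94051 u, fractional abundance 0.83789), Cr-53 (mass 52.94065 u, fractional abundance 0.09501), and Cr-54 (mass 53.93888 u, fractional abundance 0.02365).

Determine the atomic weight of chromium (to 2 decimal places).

The abundance-weighted mean is 0.04345 × 49.94604 + 0.83789 × 51.94051 + 0.09501 × 52.94065 + 0.02365 × 53.93888
= 2.170155 + 43.520434 + 5.029891 + 1.275655 = 51.996135 u

52.00 u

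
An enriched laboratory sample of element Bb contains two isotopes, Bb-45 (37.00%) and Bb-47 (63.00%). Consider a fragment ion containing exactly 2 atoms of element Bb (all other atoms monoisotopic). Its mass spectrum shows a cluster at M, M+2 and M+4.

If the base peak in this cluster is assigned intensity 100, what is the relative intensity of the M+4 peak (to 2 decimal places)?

Term probabilities: M 0.1369, M+2 0.4662, M+4 0.3969. Base peak = M+2.
P(M+2) = C(2,1) × 0.3700^1 × 0.6300^1 = 2 × 0.3700 × 0.6300 = 0.466200 (base)
P(M+4) = C(2,2) × 0.3700^0 × 0.6300^2 = 1 × 1.0000 × 0.3969 = 0.396900
Relative intensity = 0.396900 / 0.466200 × 100 = 85.14

85.14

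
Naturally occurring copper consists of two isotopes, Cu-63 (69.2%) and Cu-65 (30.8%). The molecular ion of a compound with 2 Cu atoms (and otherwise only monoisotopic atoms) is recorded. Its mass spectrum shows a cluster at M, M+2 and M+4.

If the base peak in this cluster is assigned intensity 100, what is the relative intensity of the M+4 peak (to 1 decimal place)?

19.8

Term probabilities: M 0.4789, M+2 0.4263, M+4 0.0949. Base peak = M.
P(M) = C(2,0) × 0.692^2 × 0.308^0 = 1 × 0.478864 × 1.0000 = 0.478864 (base)
P(M+4) = C(2,2) × 0.692^0 × 0.308^2 = 1 × 1.0000 × 0.094864 = 0.094864
Relative intensity = 0.094864 / 0.478864 × 100 = 19.8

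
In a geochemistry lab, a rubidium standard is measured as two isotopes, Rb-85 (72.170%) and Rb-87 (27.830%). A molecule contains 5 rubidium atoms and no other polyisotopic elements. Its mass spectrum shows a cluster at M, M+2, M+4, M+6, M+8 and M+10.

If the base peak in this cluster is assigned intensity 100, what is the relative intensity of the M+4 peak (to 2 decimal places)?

77.12

Binomial terms of (0.72170 + 0.27830)^5: M 0.1958, M+2 0.3775, M+4 0.2911, M+6 0.1123, M+8 0.0216, M+10 0.0017 → M+2 is the base peak.
P(M+2) = C(5,1) × 0.72170^4 × 0.27830^1 = 5 × 0.27128565 × 0.2783 = 0.377494 (base)
P(M+4) = C(5,2) × 0.72170^3 × 0.27830^2 = 10 × 0.37589809 × 0.07745089 = 0.291136
Relative intensity = 0.291136 / 0.377494 × 100 = 77.12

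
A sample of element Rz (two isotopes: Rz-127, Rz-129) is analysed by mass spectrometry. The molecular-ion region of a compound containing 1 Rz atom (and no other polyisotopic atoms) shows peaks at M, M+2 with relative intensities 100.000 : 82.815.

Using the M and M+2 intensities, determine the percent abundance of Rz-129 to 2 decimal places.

Let p = fractional abundance of Rz-127. I(M+2)/I(M) = [C(1,1)·p^0·(1−p)] / p^1 = 1·(1−p)/p = 82.815/100.000 = 0.8281
(1−p)/p = 0.8281/1 = 0.8281  ⇒  p = 1/(1 + 0.8281) = 0.5470
Rz-127: 54.70%, Rz-129: 45.30%.

45.30%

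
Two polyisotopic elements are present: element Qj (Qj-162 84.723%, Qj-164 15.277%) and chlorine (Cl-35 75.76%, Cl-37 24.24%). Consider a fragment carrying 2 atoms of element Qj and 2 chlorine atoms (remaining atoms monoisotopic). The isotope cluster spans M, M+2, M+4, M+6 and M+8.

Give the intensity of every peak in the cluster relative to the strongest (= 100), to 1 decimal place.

99.9 : 100.0 : 36.5 : 5.8 : 0.3

Element Qj pattern (n=2): 0.71779867 : 0.25886265 : 0.02333867
Chlorine pattern (n=2): 0.57395776 : 0.36728448 : 0.05875776
Convolve the two distributions (both contribute in 2-u steps):
  M: 0.71779867×0.57395776 = 0.411986
  M+2: 0.71779867×0.36728448 + 0.25886265×0.57395776 = 0.412213
  M+4: 0.71779867×0.05875776 + 0.25886265×0.36728448 + 0.02333867×0.57395776 = 0.150648
  M+6: 0.25886265×0.05875776 + 0.02333867×0.36728448 = 0.023782
  M+8: 0.02333867×0.05875776 = 0.001371
Scale to base peak (0.412213) = 100: 99.9 : 100.0 : 36.5 : 5.8 : 0.3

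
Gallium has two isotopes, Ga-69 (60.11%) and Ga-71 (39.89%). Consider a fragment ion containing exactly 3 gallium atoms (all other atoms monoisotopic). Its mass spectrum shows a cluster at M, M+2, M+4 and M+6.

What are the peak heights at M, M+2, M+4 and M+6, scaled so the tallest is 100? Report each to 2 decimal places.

50.23 : 100.00 : 66.36 : 14.68

Each Ga atom is independently Ga-69 (p = 0.6011) or Ga-71 (q = 0.3989); the cluster is the binomial expansion (p + q)^3.
P(M) = 0.6011^3 = 0.217190
P(M+2) = 3 × 0.6011^2 × 0.3989^1 = 0.432393
P(M+4) = 3 × 0.6011^1 × 0.3989^2 = 0.286943
P(M+6) = 0.3989^3 = 0.063473
The M+2 peak is largest (0.432393); scaling to 100 gives 50.23 : 100.00 : 66.36 : 14.68.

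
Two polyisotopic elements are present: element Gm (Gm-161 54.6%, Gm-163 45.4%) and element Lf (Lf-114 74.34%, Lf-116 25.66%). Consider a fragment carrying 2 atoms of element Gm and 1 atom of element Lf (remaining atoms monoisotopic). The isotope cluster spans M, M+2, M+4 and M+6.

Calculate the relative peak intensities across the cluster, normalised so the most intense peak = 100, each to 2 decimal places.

49.80 : 100.00 : 63.01 : 11.88

Element Gm pattern (n=2): 0.298116 : 0.495768 : 0.206116
Element Lf pattern (n=1): 0.7434 : 0.2566
Convolve the two distributions (both contribute in 2-u steps):
  M: 0.298116×0.7434 = 0.221619
  M+2: 0.298116×0.2566 + 0.495768×0.7434 = 0.445050
  M+4: 0.495768×0.2566 + 0.206116×0.7434 = 0.280441
  M+6: 0.206116×0.2566 = 0.052889
Scale to base peak (0.445050) = 100: 49.80 : 100.00 : 63.01 : 11.88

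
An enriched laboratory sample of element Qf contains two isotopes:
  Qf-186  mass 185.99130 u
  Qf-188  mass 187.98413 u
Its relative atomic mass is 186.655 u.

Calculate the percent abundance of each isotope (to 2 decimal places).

Let x be the fractional abundance of Qf-186; then Qf-188 has abundance 1 − x.
185.99130·x + 187.98413·(1 − x) = 186.655
(185.99130 − 187.98413)·x = 186.655 − 187.98413
x = -1.32913 / -1.99283 = 0.66696 → 66.70% Qf-186, 33.30% Qf-188.

Qf-186: 66.70%, Qf-188: 33.30%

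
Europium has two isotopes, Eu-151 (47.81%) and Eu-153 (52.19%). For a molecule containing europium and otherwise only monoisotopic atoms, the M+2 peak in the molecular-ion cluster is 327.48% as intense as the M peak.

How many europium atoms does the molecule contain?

With n Eu atoms, P(M+2)/P(M) = C(n,1)·p^(n−1)q / p^n = n·q/p = n · 0.5219/0.4781.
n = 3.2748 × 0.4781/0.5219 = 3.00 ≈ 3

3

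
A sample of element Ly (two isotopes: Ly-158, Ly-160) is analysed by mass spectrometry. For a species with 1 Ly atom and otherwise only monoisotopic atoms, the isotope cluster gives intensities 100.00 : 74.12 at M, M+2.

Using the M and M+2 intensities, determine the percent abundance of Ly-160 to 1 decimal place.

If p is the fraction of Ly that is Ly-158, then I(M+2)/I(M) = [C(1,1)·p^0·(1−p)] / p^1 = 1·(1−p)/p = 74.12/100.00 = 0.7412
(1−p)/p = 0.7412/1 = 0.7412  ⇒  p = 1/(1 + 0.7412) = 0.5743
Ly-158: 57.4%, Ly-160: 42.6%.

42.6%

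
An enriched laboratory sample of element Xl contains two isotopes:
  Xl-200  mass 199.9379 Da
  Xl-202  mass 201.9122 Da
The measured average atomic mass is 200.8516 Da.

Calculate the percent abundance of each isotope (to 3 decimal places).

With x = fraction of Xl-200 (so Xl-202 is 1 − x):
199.9379·x + 201.9122·(1 − x) = 200.8516
(199.9379 − 201.9122)·x = 200.8516 − 201.9122
x = -1.0606 / -1.9743 = 0.53720 → 53.720% Xl-200, 46.280% Xl-202.

Xl-200: 53.720%, Xl-202: 46.280%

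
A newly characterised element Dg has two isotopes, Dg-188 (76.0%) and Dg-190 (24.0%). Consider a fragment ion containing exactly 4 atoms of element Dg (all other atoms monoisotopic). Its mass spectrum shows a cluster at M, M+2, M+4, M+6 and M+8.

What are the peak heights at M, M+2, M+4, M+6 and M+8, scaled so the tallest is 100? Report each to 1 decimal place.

79.2 : 100.0 : 47.4 : 10.0 : 0.8

The 4 Dg atoms are independent, so intensities follow the terms of (0.760 + 0.240)^4.
P(M) = 0.760^4 = 0.333622
P(M+2) = 4 × 0.760^3 × 0.240^1 = 0.421417
P(M+4) = 6 × 0.760^2 × 0.240^2 = 0.199619
P(M+6) = 4 × 0.760^1 × 0.240^3 = 0.042025
P(M+8) = 0.240^4 = 0.003318
The M+2 peak is largest (0.421417); scaling to 100 gives 79.2 : 100.0 : 47.4 : 10.0 : 0.8.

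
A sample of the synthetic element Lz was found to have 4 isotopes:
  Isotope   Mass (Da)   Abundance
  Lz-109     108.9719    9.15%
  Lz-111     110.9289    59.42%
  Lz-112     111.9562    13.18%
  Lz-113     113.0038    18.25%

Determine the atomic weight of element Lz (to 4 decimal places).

The abundance-weighted mean is 0.0915 × 108.9719 + 0.5942 × 110.9289 + 0.1318 × 111.9562 + 0.1825 × 113.0038
= 9.97093 + 65.91395 + 14.75583 + 20.62319 = 111.26390 Da

111.2639 Da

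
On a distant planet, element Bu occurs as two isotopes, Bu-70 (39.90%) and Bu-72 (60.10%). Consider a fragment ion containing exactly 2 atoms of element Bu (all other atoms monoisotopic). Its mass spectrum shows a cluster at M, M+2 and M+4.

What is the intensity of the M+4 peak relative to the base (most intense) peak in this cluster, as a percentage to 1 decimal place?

75.3%

Term probabilities: M 0.1592, M+2 0.4796, M+4 0.3612. Base peak = M+2.
P(M+2) = C(2,1) × 0.3990^1 × 0.6010^1 = 2 × 0.3990 × 0.6010 = 0.479598 (base)
P(M+4) = C(2,2) × 0.3990^0 × 0.6010^2 = 1 × 1.0000 × 0.361201 = 0.361201
Relative intensity = 0.361201 / 0.479598 × 100 = 75.3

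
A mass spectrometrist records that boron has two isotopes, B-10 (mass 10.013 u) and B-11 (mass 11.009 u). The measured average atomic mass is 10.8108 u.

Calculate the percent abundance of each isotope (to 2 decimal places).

B-10: 19.90%, B-11: 80.10%

With x = fraction of B-10 (so B-11 is 1 − x):
10.013·x + 11.009·(1 − x) = 10.8108
(10.013 − 11.009)·x = 10.8108 − 11.009
x = -0.1982 / -0.996 = 0.19900 → 19.90% B-10, 80.10% B-11.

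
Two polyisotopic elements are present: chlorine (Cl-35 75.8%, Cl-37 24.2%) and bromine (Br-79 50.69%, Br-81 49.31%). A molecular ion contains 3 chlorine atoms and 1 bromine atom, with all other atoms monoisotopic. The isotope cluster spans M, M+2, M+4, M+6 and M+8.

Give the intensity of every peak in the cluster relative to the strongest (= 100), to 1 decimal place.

Chlorine pattern (n=3): 0.43551951 : 0.41713346 : 0.13317454 : 0.01417249
Bromine pattern (n=1): 0.5069 : 0.4931
Convolve the two distributions (both contribute in 2-u steps):
  M: 0.43551951×0.5069 = 0.220765
  M+2: 0.43551951×0.4931 + 0.41713346×0.5069 = 0.426200
  M+4: 0.41713346×0.4931 + 0.13317454×0.5069 = 0.273195
  M+6: 0.13317454×0.4931 + 0.01417249×0.5069 = 0.072852
  M+8: 0.01417249×0.4931 = 0.006988
Scale to base peak (0.426200) = 100: 51.8 : 100.0 : 64.1 : 17.1 : 1.6

51.8 : 100.0 : 64.1 : 17.1 : 1.6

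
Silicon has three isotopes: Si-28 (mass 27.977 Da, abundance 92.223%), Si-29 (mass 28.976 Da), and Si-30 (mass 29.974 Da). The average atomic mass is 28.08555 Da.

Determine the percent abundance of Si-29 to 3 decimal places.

The remaining 7.777% is split between Si-29 (fraction x) and Si-30 (fraction 0.07777 − x).
Substituting: 28.976x + 29.974(0.07777 − x) = 2.28432129
(28.976 − 29.974)x = -0.04675669  ⇒  x = 0.04685, y = 0.03092
Si-29: 4.685%, Si-30: 3.092%.

4.685%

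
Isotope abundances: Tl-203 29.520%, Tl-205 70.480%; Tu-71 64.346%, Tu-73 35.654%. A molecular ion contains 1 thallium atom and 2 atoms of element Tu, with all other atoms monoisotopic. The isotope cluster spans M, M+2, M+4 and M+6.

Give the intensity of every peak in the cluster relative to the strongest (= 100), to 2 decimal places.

28.61 : 100.00 : 84.47 : 20.97

Thallium pattern (n=1): 0.2952 : 0.7048
Element Tu pattern (n=2): 0.41404077 : 0.45883846 : 0.12712077
Convolve the two distributions (both contribute in 2-u steps):
  M: 0.2952×0.41404077 = 0.122225
  M+2: 0.2952×0.45883846 + 0.7048×0.41404077 = 0.427265
  M+4: 0.2952×0.12712077 + 0.7048×0.45883846 = 0.360915
  M+6: 0.7048×0.12712077 = 0.089595
Scale to base peak (0.427265) = 100: 28.61 : 100.00 : 84.47 : 20.97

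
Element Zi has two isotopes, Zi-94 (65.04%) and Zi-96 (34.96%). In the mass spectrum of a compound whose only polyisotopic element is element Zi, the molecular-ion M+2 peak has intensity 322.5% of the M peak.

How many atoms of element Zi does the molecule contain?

The M+2/M ratio from n Zi atoms is n · q/p = n · 0.3496/0.6504.
n = 3.225 × 0.6504/0.3496 = 6.00 ≈ 6

6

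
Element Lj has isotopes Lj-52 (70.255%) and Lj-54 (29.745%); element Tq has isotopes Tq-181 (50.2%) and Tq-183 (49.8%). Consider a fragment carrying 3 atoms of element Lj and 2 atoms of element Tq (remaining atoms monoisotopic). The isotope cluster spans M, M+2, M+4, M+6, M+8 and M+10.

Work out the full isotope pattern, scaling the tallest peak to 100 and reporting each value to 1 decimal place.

24.7 : 80.5 : 100.0 : 59.2 : 16.8 : 1.8

Element Lj pattern (n=3): 0.34676217 : 0.44044299 : 0.1864775 : 0.02631734
Element Tq pattern (n=2): 0.252004 : 0.499992 : 0.248004
Convolve the two distributions (both contribute in 2-u steps):
  M: 0.34676217×0.252004 = 0.087385
  M+2: 0.34676217×0.499992 + 0.44044299×0.252004 = 0.284372
  M+4: 0.34676217×0.248004 + 0.44044299×0.499992 + 0.1864775×0.252004 = 0.353209
  M+6: 0.44044299×0.248004 + 0.1864775×0.499992 + 0.02631734×0.252004 = 0.209101
  M+8: 0.1864775×0.248004 + 0.02631734×0.499992 = 0.059406
  M+10: 0.02631734×0.248004 = 0.006527
Scale to base peak (0.353209) = 100: 24.7 : 80.5 : 100.0 : 59.2 : 16.8 : 1.8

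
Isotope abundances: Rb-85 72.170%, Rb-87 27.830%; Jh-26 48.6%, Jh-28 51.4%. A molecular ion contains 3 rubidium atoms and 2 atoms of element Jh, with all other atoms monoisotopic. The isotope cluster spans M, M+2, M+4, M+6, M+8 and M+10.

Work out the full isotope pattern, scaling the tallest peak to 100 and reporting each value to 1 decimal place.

24.9 : 81.6 : 100.0 : 57.2 : 15.5 : 1.6

Rubidium pattern (n=3): 0.37589809 : 0.43485841 : 0.16768892 : 0.02155458
Element Jh pattern (n=2): 0.236196 : 0.499608 : 0.264196
Convolve the two distributions (both contribute in 2-u steps):
  M: 0.37589809×0.236196 = 0.088786
  M+2: 0.37589809×0.499608 + 0.43485841×0.236196 = 0.290514
  M+4: 0.37589809×0.264196 + 0.43485841×0.499608 + 0.16768892×0.236196 = 0.356177
  M+6: 0.43485841×0.264196 + 0.16768892×0.499608 + 0.02155458×0.236196 = 0.203758
  M+8: 0.16768892×0.264196 + 0.02155458×0.499608 = 0.055072
  M+10: 0.02155458×0.264196 = 0.005695
Scale to base peak (0.356177) = 100: 24.9 : 81.6 : 100.0 : 57.2 : 15.5 : 1.6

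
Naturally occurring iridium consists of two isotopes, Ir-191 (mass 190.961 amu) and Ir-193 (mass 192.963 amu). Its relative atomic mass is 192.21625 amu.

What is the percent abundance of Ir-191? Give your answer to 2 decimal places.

Writing the weighted mean with unknown fraction x of Ir-191:
190.961·x + 192.963·(1 − x) = 192.21625
(190.961 − 192.963)·x = 192.21625 − 192.963
x = -0.74675 / -2.002 = 0.37300 → 37.30% Ir-191, 62.70% Ir-193.

37.30%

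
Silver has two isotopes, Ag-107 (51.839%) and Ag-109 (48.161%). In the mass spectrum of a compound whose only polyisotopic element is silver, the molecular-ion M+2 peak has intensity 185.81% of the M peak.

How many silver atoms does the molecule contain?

2

With n Ag atoms, P(M+2)/P(M) = C(n,1)·p^(n−1)q / p^n = n·q/p = n · 0.48161/0.51839.
n = 1.8581 × 0.51839/0.48161 = 2.00 ≈ 2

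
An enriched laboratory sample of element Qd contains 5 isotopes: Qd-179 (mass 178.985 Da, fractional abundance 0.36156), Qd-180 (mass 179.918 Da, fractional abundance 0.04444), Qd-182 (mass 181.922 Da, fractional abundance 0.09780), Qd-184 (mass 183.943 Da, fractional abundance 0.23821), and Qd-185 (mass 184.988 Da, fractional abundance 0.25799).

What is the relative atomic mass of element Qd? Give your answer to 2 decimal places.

Weight each isotope mass by its fractional abundance: 0.36156 × 178.985 + 0.04444 × 179.918 + 0.09780 × 181.922 + 0.23821 × 183.943 + 0.25799 × 184.988
= 64.7138 + 7.9956 + 17.7920 + 43.8171 + 47.7251 = 182.0436 Da

182.04 Da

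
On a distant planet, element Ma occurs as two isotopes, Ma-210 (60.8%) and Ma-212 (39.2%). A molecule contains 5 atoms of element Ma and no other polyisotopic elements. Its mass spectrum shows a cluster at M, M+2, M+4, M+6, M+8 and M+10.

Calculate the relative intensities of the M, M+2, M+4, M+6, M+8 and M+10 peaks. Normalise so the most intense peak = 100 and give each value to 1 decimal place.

Each Ma atom is independently Ma-210 (p = 0.608) or Ma-212 (q = 0.392); the cluster is the binomial expansion (p + q)^5.
P(M) = 0.608^5 = 0.083084
P(M+2) = 5 × 0.608^4 × 0.392^1 = 0.267837
P(M+4) = 10 × 0.608^3 × 0.392^2 = 0.345369
P(M+6) = 10 × 0.608^2 × 0.392^3 = 0.222672
P(M+8) = 5 × 0.608^1 × 0.392^4 = 0.071782
P(M+10) = 0.392^5 = 0.009256
The M+4 peak is largest (0.345369); scaling to 100 gives 24.1 : 77.6 : 100.0 : 64.5 : 20.8 : 2.7.

24.1 : 77.6 : 100.0 : 64.5 : 20.8 : 2.7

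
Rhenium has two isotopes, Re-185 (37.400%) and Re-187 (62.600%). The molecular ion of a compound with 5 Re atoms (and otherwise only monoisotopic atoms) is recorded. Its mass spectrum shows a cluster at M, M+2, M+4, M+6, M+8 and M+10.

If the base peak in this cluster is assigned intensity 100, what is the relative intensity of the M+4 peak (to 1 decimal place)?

59.7

Binomial terms of (0.37400 + 0.62600)^5: M 0.0073, M+2 0.0612, M+4 0.2050, M+6 0.3431, M+8 0.2872, M+10 0.0961 → M+6 is the base peak.
P(M+6) = C(5,3) × 0.37400^2 × 0.62600^3 = 10 × 0.139876 × 0.24531438 = 0.343136 (base)
P(M+4) = C(5,2) × 0.37400^3 × 0.62600^2 = 10 × 0.05231362 × 0.391876 = 0.205005
Relative intensity = 0.205005 / 0.343136 × 100 = 59.7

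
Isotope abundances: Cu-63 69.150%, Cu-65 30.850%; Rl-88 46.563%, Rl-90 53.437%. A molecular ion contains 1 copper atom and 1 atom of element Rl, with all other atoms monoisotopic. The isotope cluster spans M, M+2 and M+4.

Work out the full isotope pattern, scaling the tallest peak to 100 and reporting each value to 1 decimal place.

Copper pattern (n=1): 0.6915 : 0.3085
Element Rl pattern (n=1): 0.46563 : 0.53437
Convolve the two distributions (both contribute in 2-u steps):
  M: 0.6915×0.46563 = 0.321983
  M+2: 0.6915×0.53437 + 0.3085×0.46563 = 0.513164
  M+4: 0.3085×0.53437 = 0.164853
Scale to base peak (0.513164) = 100: 62.7 : 100.0 : 32.1

62.7 : 100.0 : 32.1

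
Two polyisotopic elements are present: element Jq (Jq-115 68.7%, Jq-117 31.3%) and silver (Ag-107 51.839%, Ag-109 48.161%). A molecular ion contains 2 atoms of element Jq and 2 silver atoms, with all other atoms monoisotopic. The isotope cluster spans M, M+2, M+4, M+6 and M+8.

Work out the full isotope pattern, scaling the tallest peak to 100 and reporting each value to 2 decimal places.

36.11 : 100.00 : 99.80 : 42.33 : 6.47

Element Jq pattern (n=2): 0.471969 : 0.430062 : 0.097969
Silver pattern (n=2): 0.26872819 : 0.49932362 : 0.23194819
Convolve the two distributions (both contribute in 2-u steps):
  M: 0.471969×0.26872819 = 0.126831
  M+2: 0.471969×0.49932362 + 0.430062×0.26872819 = 0.351235
  M+4: 0.471969×0.23194819 + 0.430062×0.49932362 + 0.097969×0.26872819 = 0.350540
  M+6: 0.430062×0.23194819 + 0.097969×0.49932362 = 0.148670
  M+8: 0.097969×0.23194819 = 0.022724
Scale to base peak (0.351235) = 100: 36.11 : 100.00 : 99.80 : 42.33 : 6.47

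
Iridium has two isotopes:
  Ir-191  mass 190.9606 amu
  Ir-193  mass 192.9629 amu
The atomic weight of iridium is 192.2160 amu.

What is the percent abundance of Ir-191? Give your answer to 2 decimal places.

37.30%

Let x be the fractional abundance of Ir-191; then Ir-193 has abundance 1 − x.
190.9606·x + 192.9629·(1 − x) = 192.2160
(190.9606 − 192.9629)·x = 192.2160 − 192.9629
x = -0.7469 / -2.0023 = 0.37302 → 37.30% Ir-191, 62.70% Ir-193.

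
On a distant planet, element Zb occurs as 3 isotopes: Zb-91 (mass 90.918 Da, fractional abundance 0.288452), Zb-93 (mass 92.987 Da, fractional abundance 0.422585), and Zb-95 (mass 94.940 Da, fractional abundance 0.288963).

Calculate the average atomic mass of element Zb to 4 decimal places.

92.9545 Da

Weight each isotope mass by its fractional abundance: 0.288452 × 90.918 + 0.422585 × 92.987 + 0.288963 × 94.940
= 26.22548 + 39.29491 + 27.43415 = 92.95454 Da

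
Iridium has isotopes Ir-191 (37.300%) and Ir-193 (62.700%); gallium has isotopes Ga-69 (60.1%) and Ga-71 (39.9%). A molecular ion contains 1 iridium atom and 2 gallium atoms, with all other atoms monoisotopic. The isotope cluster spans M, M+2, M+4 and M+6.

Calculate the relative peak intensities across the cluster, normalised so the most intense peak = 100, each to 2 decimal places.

33.24 : 100.00 : 88.83 : 24.62

Iridium pattern (n=1): 0.3730 : 0.6270
Gallium pattern (n=2): 0.361201 : 0.479598 : 0.159201
Convolve the two distributions (both contribute in 2-u steps):
  M: 0.3730×0.361201 = 0.134728
  M+2: 0.3730×0.479598 + 0.6270×0.361201 = 0.405363
  M+4: 0.3730×0.159201 + 0.6270×0.479598 = 0.360090
  M+6: 0.6270×0.159201 = 0.099819
Scale to base peak (0.405363) = 100: 33.24 : 100.00 : 88.83 : 24.62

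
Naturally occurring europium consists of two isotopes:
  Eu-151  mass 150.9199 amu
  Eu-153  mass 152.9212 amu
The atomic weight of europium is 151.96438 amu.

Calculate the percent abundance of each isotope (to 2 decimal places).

Let x be the fractional abundance of Eu-151; then Eu-153 has abundance 1 − x.
150.9199·x + 152.9212·(1 − x) = 151.96438
(150.9199 − 152.9212)·x = 151.96438 − 152.9212
x = -0.95682 / -2.0013 = 0.47810 → 47.81% Eu-151, 52.19% Eu-153.

Eu-151: 47.81%, Eu-153: 52.19%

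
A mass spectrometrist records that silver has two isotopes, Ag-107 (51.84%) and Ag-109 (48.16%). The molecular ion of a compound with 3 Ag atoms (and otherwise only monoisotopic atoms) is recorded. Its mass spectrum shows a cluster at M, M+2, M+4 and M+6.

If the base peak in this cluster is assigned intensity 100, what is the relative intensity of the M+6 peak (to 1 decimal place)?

Term probabilities: M 0.1393, M+2 0.3883, M+4 0.3607, M+6 0.1117. Base peak = M+2.
P(M+2) = C(3,1) × 0.5184^2 × 0.4816^1 = 3 × 0.26873856 × 0.4816 = 0.388273 (base)
P(M+6) = C(3,3) × 0.5184^0 × 0.4816^3 = 1 × 1.0000 × 0.11170161 = 0.111702
Relative intensity = 0.111702 / 0.388273 × 100 = 28.8

28.8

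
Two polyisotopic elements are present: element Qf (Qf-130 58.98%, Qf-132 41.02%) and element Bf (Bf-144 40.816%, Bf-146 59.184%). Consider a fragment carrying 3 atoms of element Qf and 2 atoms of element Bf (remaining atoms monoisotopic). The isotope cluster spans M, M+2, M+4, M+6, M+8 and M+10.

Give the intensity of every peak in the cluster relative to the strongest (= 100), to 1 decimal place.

10.4 : 51.9 : 100.0 : 93.0 : 41.9 : 7.4

Element Qf pattern (n=3): 0.20517021 : 0.42808149 : 0.29772639 : 0.06902191
Element Bf pattern (n=2): 0.16659459 : 0.48313083 : 0.35027459
Convolve the two distributions (both contribute in 2-u steps):
  M: 0.20517021×0.16659459 = 0.034180
  M+2: 0.20517021×0.48313083 + 0.42808149×0.16659459 = 0.170440
  M+4: 0.20517021×0.35027459 + 0.42808149×0.48313083 + 0.29772639×0.16659459 = 0.328285
  M+6: 0.42808149×0.35027459 + 0.29772639×0.48313083 + 0.06902191×0.16659459 = 0.305286
  M+8: 0.29772639×0.35027459 + 0.06902191×0.48313083 = 0.137633
  M+10: 0.06902191×0.35027459 = 0.024177
Scale to base peak (0.328285) = 100: 10.4 : 51.9 : 100.0 : 93.0 : 41.9 : 7.4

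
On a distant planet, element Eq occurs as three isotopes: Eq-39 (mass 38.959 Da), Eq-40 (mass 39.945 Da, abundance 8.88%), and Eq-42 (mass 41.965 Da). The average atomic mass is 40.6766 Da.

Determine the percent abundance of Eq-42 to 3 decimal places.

The remaining 91.12% is split between Eq-39 (fraction x) and Eq-42 (fraction 0.9112 − x).
Substituting: 38.959x + 41.965(0.9112 − x) = 37.129484
(38.959 − 41.965)x = -1.109024  ⇒  x = 0.36894, y = 0.54226
Eq-39: 36.894%, Eq-42: 54.226%.

54.226%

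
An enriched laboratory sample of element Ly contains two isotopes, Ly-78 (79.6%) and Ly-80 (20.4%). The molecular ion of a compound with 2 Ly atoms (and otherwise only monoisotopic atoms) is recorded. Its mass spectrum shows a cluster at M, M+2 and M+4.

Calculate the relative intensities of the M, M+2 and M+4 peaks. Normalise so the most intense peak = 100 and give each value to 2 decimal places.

Each Ly atom is independently Ly-78 (p = 0.796) or Ly-80 (q = 0.204); the cluster is the binomial expansion (p + q)^2.
P(M) = 0.796^2 = 0.633616
P(M+2) = 2 × 0.796^1 × 0.204^1 = 0.324768
P(M+4) = 0.204^2 = 0.041616
The M peak is largest (0.633616); scaling to 100 gives 100.00 : 51.26 : 6.57.

100.00 : 51.26 : 6.57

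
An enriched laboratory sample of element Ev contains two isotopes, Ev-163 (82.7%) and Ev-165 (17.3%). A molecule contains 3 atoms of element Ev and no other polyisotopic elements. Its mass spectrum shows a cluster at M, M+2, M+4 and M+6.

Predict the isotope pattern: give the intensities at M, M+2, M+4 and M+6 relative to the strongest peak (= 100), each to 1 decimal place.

The 3 Ev atoms are independent, so intensities follow the terms of (0.827 + 0.173)^3.
P(M) = 0.827^3 = 0.565609
P(M+2) = 3 × 0.827^2 × 0.173^1 = 0.354959
P(M+4) = 3 × 0.827^1 × 0.173^2 = 0.074254
P(M+6) = 0.173^3 = 0.005178
The M peak is largest (0.565609); scaling to 100 gives 100.0 : 62.8 : 13.1 : 0.9.

100.0 : 62.8 : 13.1 : 0.9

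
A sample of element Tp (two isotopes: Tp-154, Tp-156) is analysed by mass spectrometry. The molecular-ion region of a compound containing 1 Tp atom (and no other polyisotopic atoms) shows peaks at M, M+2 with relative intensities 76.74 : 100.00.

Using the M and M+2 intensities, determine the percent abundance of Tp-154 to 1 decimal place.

43.4%

If p is the fraction of Tp that is Tp-154, then I(M+2)/I(M) = [C(1,1)·p^0·(1−p)] / p^1 = 1·(1−p)/p = 100.00/76.74 = 1.3031
(1−p)/p = 1.3031/1 = 1.3031  ⇒  p = 1/(1 + 1.3031) = 0.4342
Tp-154: 43.4%, Tp-156: 56.6%.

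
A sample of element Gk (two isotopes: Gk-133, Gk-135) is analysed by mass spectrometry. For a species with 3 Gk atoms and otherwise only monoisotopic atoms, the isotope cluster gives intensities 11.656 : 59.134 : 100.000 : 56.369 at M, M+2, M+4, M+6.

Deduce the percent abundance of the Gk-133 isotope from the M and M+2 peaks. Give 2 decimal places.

37.16%

Write p for the Gk-133 fraction. I(M+2)/I(M) = [C(3,1)·p^2·(1−p)] / p^3 = 3·(1−p)/p = 59.134/11.656 = 5.0733
(1−p)/p = 5.0733/3 = 1.6911  ⇒  p = 1/(1 + 1.6911) = 0.3716
Gk-133: 37.16%, Gk-135: 62.84%.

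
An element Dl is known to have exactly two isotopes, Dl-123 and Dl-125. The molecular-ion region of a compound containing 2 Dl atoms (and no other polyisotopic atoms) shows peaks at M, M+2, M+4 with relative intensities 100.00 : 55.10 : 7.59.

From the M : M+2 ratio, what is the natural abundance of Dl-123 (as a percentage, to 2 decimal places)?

Write p for the Dl-123 fraction. I(M+2)/I(M) = [C(2,1)·p^1·(1−p)] / p^2 = 2·(1−p)/p = 55.10/100.00 = 0.5510
(1−p)/p = 0.5510/2 = 0.2755  ⇒  p = 1/(1 + 0.2755) = 0.7840
Dl-123: 78.40%, Dl-125: 21.60%.

78.40%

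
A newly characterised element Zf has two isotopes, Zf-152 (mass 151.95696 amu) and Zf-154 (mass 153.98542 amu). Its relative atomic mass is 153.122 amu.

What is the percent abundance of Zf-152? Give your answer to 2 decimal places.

Writing the weighted mean with unknown fraction x of Zf-152:
151.95696·x + 153.98542·(1 − x) = 153.122
(151.95696 − 153.98542)·x = 153.122 − 153.98542
x = -0.86342 / -2.02846 = 0.42565 → 42.57% Zf-152, 57.43% Zf-154.

42.57%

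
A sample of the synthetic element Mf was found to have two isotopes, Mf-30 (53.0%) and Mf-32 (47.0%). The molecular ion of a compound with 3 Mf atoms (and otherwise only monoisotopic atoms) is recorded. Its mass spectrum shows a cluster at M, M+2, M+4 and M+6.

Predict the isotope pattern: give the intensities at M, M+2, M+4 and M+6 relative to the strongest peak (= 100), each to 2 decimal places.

37.59 : 100.00 : 88.68 : 26.21

Expanding (0.530 + 0.470)^3:
P(M) = 0.530^3 = 0.148877
P(M+2) = 3 × 0.530^2 × 0.470^1 = 0.396069
P(M+4) = 3 × 0.530^1 × 0.470^2 = 0.351231
P(M+6) = 0.470^3 = 0.103823
The M+2 peak is largest (0.396069); scaling to 100 gives 37.59 : 100.00 : 88.68 : 26.21.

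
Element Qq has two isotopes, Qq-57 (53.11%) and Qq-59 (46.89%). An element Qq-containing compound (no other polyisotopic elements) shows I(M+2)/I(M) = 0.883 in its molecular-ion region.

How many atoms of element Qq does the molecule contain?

1

With n Qq atoms, P(M+2)/P(M) = C(n,1)·p^(n−1)q / p^n = n·q/p = n · 0.4689/0.5311.
n = 0.883 × 0.5311/0.4689 = 1.00 ≈ 1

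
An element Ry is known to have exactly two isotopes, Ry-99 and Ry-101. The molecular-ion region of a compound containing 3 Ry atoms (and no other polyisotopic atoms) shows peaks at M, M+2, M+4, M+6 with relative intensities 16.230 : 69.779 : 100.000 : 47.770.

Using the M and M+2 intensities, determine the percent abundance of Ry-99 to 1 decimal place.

41.1%

If p is the fraction of Ry that is Ry-99, then I(M+2)/I(M) = [C(3,1)·p^2·(1−p)] / p^3 = 3·(1−p)/p = 69.779/16.230 = 4.2994
(1−p)/p = 4.2994/3 = 1.4331  ⇒  p = 1/(1 + 1.4331) = 0.4110
Ry-99: 41.1%, Ry-101: 58.9%.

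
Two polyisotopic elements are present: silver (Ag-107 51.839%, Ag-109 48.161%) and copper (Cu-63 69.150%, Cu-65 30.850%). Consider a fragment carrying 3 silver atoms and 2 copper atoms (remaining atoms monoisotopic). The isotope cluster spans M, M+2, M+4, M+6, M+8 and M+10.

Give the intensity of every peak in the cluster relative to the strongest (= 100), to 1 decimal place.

Silver pattern (n=3): 0.13930601 : 0.38826655 : 0.36071887 : 0.11170857
Copper pattern (n=2): 0.47817225 : 0.4266555 : 0.09517225
Convolve the two distributions (both contribute in 2-u steps):
  M: 0.13930601×0.47817225 = 0.066612
  M+2: 0.13930601×0.4266555 + 0.38826655×0.47817225 = 0.245094
  M+4: 0.13930601×0.09517225 + 0.38826655×0.4266555 + 0.36071887×0.47817225 = 0.351400
  M+6: 0.38826655×0.09517225 + 0.36071887×0.4266555 + 0.11170857×0.47817225 = 0.244271
  M+8: 0.36071887×0.09517225 + 0.11170857×0.4266555 = 0.081992
  M+10: 0.11170857×0.09517225 = 0.010632
Scale to base peak (0.351400) = 100: 19.0 : 69.7 : 100.0 : 69.5 : 23.3 : 3.0

19.0 : 69.7 : 100.0 : 69.5 : 23.3 : 3.0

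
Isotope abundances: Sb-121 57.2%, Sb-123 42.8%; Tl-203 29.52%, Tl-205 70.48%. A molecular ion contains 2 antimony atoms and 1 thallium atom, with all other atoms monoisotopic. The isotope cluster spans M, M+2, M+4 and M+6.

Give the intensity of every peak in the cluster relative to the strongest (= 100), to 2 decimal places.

Antimony pattern (n=2): 0.327184 : 0.489632 : 0.183184
Thallium pattern (n=1): 0.2952 : 0.7048
Convolve the two distributions (both contribute in 2-u steps):
  M: 0.327184×0.2952 = 0.096585
  M+2: 0.327184×0.7048 + 0.489632×0.2952 = 0.375139
  M+4: 0.489632×0.7048 + 0.183184×0.2952 = 0.399169
  M+6: 0.183184×0.7048 = 0.129108
Scale to base peak (0.399169) = 100: 24.20 : 93.98 : 100.00 : 32.34

24.20 : 93.98 : 100.00 : 32.34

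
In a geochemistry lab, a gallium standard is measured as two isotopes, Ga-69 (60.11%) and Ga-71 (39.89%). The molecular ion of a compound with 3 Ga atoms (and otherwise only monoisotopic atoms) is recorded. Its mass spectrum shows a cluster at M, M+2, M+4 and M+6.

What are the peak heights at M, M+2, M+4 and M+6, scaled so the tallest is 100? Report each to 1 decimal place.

Each Ga atom is independently Ga-69 (p = 0.6011) or Ga-71 (q = 0.3989); the cluster is the binomial expansion (p + q)^3.
P(M) = 0.6011^3 = 0.217190
P(M+2) = 3 × 0.6011^2 × 0.3989^1 = 0.432393
P(M+4) = 3 × 0.6011^1 × 0.3989^2 = 0.286943
P(M+6) = 0.3989^3 = 0.063473
The M+2 peak is largest (0.432393); scaling to 100 gives 50.2 : 100.0 : 66.4 : 14.7.

50.2 : 100.0 : 66.4 : 14.7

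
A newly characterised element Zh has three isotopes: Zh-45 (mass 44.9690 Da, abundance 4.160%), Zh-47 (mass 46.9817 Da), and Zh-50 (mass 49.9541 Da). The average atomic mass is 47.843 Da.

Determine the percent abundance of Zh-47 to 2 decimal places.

Let x and y be the fractions of Zh-47 and Zh-50. Then x + y = 1 − 0.04160 = 0.95840 and 46.9817x + 49.9541y = 47.843 − 0.04160×44.9690 = 45.9722896.
Substituting: 46.9817x + 49.9541(0.95840 − x) = 45.9722896
(46.9817 − 49.9541)x = -1.90371984  ⇒  x = 0.64047, y = 0.31793
Zh-47: 64.05%, Zh-50: 31.79%.

64.05%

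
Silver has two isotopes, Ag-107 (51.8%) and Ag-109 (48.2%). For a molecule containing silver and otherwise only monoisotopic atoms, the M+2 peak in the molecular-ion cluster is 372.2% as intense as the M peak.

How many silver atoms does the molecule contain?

4

With n Ag atoms, P(M+2)/P(M) = C(n,1)·p^(n−1)q / p^n = n·q/p = n · 0.482/0.518.
n = 3.722 × 0.518/0.482 = 4.00 ≈ 4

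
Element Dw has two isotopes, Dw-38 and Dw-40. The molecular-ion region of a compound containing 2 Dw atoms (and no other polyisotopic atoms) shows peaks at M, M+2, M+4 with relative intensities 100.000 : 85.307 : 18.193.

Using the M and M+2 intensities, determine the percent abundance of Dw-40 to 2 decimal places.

29.90%

If p is the fraction of Dw that is Dw-38, then I(M+2)/I(M) = [C(2,1)·p^1·(1−p)] / p^2 = 2·(1−p)/p = 85.307/100.000 = 0.8531
(1−p)/p = 0.8531/2 = 0.4265  ⇒  p = 1/(1 + 0.4265) = 0.7010
Dw-38: 70.10%, Dw-40: 29.90%.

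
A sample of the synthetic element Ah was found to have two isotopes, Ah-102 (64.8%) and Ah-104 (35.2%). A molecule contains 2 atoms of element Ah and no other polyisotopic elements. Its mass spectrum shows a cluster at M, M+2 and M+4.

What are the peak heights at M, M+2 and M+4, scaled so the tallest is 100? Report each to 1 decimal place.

Each Ah atom is independently Ah-102 (p = 0.648) or Ah-104 (q = 0.352); the cluster is the binomial expansion (p + q)^2.
P(M) = 0.648^2 = 0.419904
P(M+2) = 2 × 0.648^1 × 0.352^1 = 0.456192
P(M+4) = 0.352^2 = 0.123904
The M+2 peak is largest (0.456192); scaling to 100 gives 92.0 : 100.0 : 27.2.

92.0 : 100.0 : 27.2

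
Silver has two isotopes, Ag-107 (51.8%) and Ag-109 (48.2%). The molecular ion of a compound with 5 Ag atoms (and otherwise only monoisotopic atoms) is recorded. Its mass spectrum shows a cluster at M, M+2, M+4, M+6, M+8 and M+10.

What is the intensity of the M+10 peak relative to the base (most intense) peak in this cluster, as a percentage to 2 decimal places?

(0.518 + 0.482)^5 gives M 0.0373, M+2 0.1735, M+4 0.3229, M+6 0.3005, M+8 0.1398, M+10 0.0260; the largest is M+4.
P(M+4) = C(5,2) × 0.518^3 × 0.482^2 = 10 × 0.13899183 × 0.232324 = 0.322911 (base)
P(M+10) = C(5,5) × 0.518^0 × 0.482^5 = 1 × 1.0000 × 0.02601568 = 0.026016
Relative intensity = 0.026016 / 0.322911 × 100 = 8.06

8.06%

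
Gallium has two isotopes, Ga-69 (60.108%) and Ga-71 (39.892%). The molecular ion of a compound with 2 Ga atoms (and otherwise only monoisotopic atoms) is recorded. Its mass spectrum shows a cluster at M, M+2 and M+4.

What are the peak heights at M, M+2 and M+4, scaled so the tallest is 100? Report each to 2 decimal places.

Expanding (0.60108 + 0.39892)^2:
P(M) = 0.60108^2 = 0.361297
P(M+2) = 2 × 0.60108^1 × 0.39892^1 = 0.479566
P(M+4) = 0.39892^2 = 0.159137
The M+2 peak is largest (0.479566); scaling to 100 gives 75.34 : 100.00 : 33.18.

75.34 : 100.00 : 33.18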